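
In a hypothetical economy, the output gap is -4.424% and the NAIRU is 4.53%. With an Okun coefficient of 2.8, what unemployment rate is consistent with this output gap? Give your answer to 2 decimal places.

From Okun's law, u - u* = -(output gap)/β = -(-4.424)/2.8 = 1.58 points.
So u = 4.53 + 1.58 = 6.11%.

6.11%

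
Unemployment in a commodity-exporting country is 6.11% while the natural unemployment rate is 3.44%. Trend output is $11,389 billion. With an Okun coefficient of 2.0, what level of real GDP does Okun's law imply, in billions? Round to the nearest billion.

$10,781 billion

Unemployment gap = 6.11 - 3.44 = 2.67 points, so the output gap is -2 × 2.67 = -5.34%.
Actual GDP = 11389 × (1 - 5.34/100) = 11389 × 0.9466 ≈ 10781 billion.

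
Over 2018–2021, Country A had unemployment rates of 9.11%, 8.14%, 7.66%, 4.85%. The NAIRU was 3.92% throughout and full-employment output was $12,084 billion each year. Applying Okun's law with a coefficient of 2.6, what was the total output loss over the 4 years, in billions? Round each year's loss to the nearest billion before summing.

Year 2018: gap = -2.6 × (9.11 - 3.92) = -13.494%, loss ≈ 12084 × 13.494/100 ≈ 1631.
Year 2019: gap = -2.6 × (8.14 - 3.92) = -10.972%, loss ≈ 12084 × 10.972/100 ≈ 1326.
Year 2020: gap = -2.6 × (7.66 - 3.92) = -9.724%, loss ≈ 12084 × 9.724/100 ≈ 1175.
Year 2021: gap = -2.6 × (4.85 - 3.92) = -2.418%, loss ≈ 12084 × 2.418/100 ≈ 292.
Total lost output = 1631 + 1326 + 1175 + 292 = 4424 billion.

$4,424 billion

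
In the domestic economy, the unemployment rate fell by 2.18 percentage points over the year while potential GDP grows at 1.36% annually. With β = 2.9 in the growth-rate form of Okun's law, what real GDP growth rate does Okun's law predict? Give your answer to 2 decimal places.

7.68%

Growth-rate Okun's law: g_Y = g_Y* - β × Δu.
g_Y = 1.36 - 2.9 × (-2.18) = 1.36 + 6.322 = 7.682%, i.e. 7.68% to 2 d.p.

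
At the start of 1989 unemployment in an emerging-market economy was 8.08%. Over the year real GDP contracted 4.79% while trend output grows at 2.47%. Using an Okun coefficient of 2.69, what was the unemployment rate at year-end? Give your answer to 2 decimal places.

10.78%

Growth-rate Okun's law: g_Y = g_Y* - β × Δu, so Δu = (g_Y* - g_Y)/β.
Δu = (2.47 + 4.79)/2.69 = 7.26/2.69 = 2.70 percentage points.
Year-end unemployment = 8.08 + 2.7 = 10.78%.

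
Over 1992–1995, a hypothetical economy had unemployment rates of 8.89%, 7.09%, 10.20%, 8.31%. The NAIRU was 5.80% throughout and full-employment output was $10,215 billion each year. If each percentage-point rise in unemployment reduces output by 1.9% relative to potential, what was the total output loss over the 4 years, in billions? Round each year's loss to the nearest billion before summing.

$2,191 billion

Year 1992: gap = -1.9 × (8.89 - 5.8) = -5.871%, loss ≈ 10215 × 5.871/100 ≈ 600.
Year 1993: gap = -1.9 × (7.09 - 5.8) = -2.451%, loss ≈ 10215 × 2.451/100 ≈ 250.
Year 1994: gap = -1.9 × (10.2 - 5.8) = -8.36%, loss ≈ 10215 × 8.36/100 ≈ 854.
Year 1995: gap = -1.9 × (8.31 - 5.8) = -4.769%, loss ≈ 10215 × 4.769/100 ≈ 487.
Total lost output = 600 + 250 + 854 + 487 = 2191 billion.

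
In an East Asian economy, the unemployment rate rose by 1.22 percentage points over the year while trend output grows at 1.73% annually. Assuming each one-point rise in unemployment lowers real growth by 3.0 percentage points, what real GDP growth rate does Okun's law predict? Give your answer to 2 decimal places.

-1.93%

Growth-rate Okun's law: g_Y = g_Y* - β × Δu.
g_Y = 1.73 - 3.0 × (1.22) = 1.73 - 3.66 = -1.93%, i.e. -1.93% to 2 d.p.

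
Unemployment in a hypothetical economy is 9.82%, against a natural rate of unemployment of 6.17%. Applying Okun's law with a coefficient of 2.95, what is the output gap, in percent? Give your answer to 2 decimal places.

The unemployment gap is 9.82 - 6.17 = 3.65 percentage points.
Okun's law gives an output gap of -2.95 × 3.65 = -10.7675%, i.e. 10.77% below potential.

-10.77%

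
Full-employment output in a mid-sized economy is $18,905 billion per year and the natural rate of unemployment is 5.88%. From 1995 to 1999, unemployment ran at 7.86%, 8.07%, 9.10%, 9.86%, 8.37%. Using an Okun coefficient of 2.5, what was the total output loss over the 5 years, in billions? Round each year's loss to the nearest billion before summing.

$6,551 billion

Year 1995: gap = -2.5 × (7.86 - 5.88) = -4.95%, loss ≈ 18905 × 4.95/100 ≈ 936.
Year 1996: gap = -2.5 × (8.07 - 5.88) = -5.475%, loss ≈ 18905 × 5.475/100 ≈ 1035.
Year 1997: gap = -2.5 × (9.1 - 5.88) = -8.05%, loss ≈ 18905 × 8.05/100 ≈ 1522.
Year 1998: gap = -2.5 × (9.86 - 5.88) = -9.95%, loss ≈ 18905 × 9.95/100 ≈ 1881.
Year 1999: gap = -2.5 × (8.37 - 5.88) = -6.225%, loss ≈ 18905 × 6.225/100 ≈ 1177.
Total lost output = 936 + 1035 + 1522 + 1881 + 1177 = 6551 billion.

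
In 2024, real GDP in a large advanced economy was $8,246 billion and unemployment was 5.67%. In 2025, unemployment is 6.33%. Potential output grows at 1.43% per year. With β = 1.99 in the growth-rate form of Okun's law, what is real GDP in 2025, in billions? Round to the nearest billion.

Δu = 6.33 - 5.67 = 0.66 points.
Okun's law (growth form): g_Y = g_Y* - β × Δu = 1.43 - 1.99 × (0.66) = 1.43 - 1.3134 = 0.1166%.
Real GDP in the next year = 8246 × (1 + 0.1166/100) = 8246 × 1.001166 ≈ 8256 billion.

$8,256 billion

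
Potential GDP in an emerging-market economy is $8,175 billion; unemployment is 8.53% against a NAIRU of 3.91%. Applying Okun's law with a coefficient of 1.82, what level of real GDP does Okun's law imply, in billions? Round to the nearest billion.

Unemployment gap = 8.53 - 3.91 = 4.62 points, so the output gap is -1.82 × 4.62 = -8.4084%.
Actual GDP = 8175 × (1 - 8.4084/100) = 8175 × 0.915916 ≈ 7488 billion.

$7,488 billion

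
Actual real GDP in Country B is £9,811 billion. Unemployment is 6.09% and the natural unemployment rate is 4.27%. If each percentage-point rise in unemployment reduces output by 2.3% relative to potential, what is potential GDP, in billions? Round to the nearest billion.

£10,240 billion

Unemployment gap = 6.09 - 4.27 = 1.82 points, so output gap = -2.3 × 1.82 = -4.186%.
Since Y = Y* × (1 + gap/100), Y* = 9811/0.95814 ≈ 10240 billion.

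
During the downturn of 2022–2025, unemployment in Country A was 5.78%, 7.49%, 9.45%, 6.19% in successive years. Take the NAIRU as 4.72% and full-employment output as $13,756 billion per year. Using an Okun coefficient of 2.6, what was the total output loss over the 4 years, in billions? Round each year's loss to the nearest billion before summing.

Year 2022: gap = -2.6 × (5.78 - 4.72) = -2.756%, loss ≈ 13756 × 2.756/100 ≈ 379.
Year 2023: gap = -2.6 × (7.49 - 4.72) = -7.202%, loss ≈ 13756 × 7.202/100 ≈ 991.
Year 2024: gap = -2.6 × (9.45 - 4.72) = -12.298%, loss ≈ 13756 × 12.298/100 ≈ 1692.
Year 2025: gap = -2.6 × (6.19 - 4.72) = -3.822%, loss ≈ 13756 × 3.822/100 ≈ 526.
Total lost output = 379 + 991 + 1692 + 526 = 3588 billion.

$3,588 billion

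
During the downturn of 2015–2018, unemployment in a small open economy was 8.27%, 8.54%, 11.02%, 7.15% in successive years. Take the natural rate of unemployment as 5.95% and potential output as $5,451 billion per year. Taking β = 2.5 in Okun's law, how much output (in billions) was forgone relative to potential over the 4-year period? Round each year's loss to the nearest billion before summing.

Year 2015: gap = -2.5 × (8.27 - 5.95) = -5.8%, loss ≈ 5451 × 5.8/100 ≈ 316.
Year 2016: gap = -2.5 × (8.54 - 5.95) = -6.475%, loss ≈ 5451 × 6.475/100 ≈ 353.
Year 2017: gap = -2.5 × (11.02 - 5.95) = -12.675%, loss ≈ 5451 × 12.675/100 ≈ 691.
Year 2018: gap = -2.5 × (7.15 - 5.95) = -3%, loss ≈ 5451 × 3/100 ≈ 164.
Total lost output = 316 + 353 + 691 + 164 = 1524 billion.

$1,524 billion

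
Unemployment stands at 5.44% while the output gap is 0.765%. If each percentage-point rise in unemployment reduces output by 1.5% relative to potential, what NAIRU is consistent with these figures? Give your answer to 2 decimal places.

From Okun's law, u - u* = -(output gap)/β = -(0.765)/1.5 = -0.51 points.
So u* = 5.44 + 0.51 = 5.95%.

5.95%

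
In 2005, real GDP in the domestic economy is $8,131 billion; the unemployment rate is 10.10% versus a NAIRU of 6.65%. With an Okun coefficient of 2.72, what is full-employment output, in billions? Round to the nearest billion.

$8,973 billion

Unemployment gap = 10.1 - 6.65 = 3.45 points, so output gap = -2.72 × 3.45 = -9.384%.
Since Y = Y* × (1 + gap/100), Y* = 8131/0.90616 ≈ 8973 billion.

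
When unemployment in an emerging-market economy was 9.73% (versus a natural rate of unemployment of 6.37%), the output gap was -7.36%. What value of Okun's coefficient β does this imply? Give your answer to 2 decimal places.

β ≈ 2.19

Okun's law: output gap = -β × (u - u*).
-7.36 = -β × (9.73 - 6.37) = -β × 3.36, so β = 7.36/3.36 = 2.19.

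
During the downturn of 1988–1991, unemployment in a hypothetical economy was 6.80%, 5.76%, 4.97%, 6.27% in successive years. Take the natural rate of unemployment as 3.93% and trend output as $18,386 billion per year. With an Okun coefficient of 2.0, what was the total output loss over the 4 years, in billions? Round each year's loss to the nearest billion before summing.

$2,970 billion

Year 1988: gap = -2.0 × (6.8 - 3.93) = -5.74%, loss ≈ 18386 × 5.74/100 ≈ 1055.
Year 1989: gap = -2.0 × (5.76 - 3.93) = -3.66%, loss ≈ 18386 × 3.66/100 ≈ 673.
Year 1990: gap = -2.0 × (4.97 - 3.93) = -2.08%, loss ≈ 18386 × 2.08/100 ≈ 382.
Year 1991: gap = -2.0 × (6.27 - 3.93) = -4.68%, loss ≈ 18386 × 4.68/100 ≈ 860.
Total lost output = 1055 + 673 + 382 + 860 = 2970 billion.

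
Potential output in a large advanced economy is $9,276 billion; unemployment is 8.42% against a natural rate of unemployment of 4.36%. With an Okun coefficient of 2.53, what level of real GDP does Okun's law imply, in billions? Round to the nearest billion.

$8,323 billion

Unemployment gap = 8.42 - 4.36 = 4.06 points, so the output gap is -2.53 × 4.06 = -10.2718%.
Actual GDP = 9276 × (1 - 10.2718/100) = 9276 × 0.897282 ≈ 8323 billion.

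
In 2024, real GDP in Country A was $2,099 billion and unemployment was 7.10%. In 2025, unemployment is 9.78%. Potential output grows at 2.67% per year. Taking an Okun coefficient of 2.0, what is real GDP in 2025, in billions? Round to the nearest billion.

$2,043 billion

Δu = 9.78 - 7.1 = 2.68 points.
Okun's law (growth form): g_Y = g_Y* - β × Δu = 2.67 - 2.0 × (2.68) = 2.67 - 5.36 = -2.69%.
Real GDP in the next year = 2099 × (1 - 2.69/100) = 2099 × 0.9731 ≈ 2043 billion.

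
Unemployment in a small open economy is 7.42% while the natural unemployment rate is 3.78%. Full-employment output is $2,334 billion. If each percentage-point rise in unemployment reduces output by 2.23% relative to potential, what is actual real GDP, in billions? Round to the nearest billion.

$2,145 billion

Unemployment gap = 7.42 - 3.78 = 3.64 points, so the output gap is -2.23 × 3.64 = -8.1172%.
Actual GDP = 2334 × (1 - 8.1172/100) = 2334 × 0.918828 ≈ 2145 billion.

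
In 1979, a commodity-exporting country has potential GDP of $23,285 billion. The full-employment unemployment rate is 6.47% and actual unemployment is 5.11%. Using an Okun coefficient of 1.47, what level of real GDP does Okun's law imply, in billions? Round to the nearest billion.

Unemployment gap = 5.11 - 6.47 = -1.36 points, so the output gap is -1.47 × (-1.36) = 1.9992%.
Actual GDP = 23285 × (1 + 1.9992/100) = 23285 × 1.019992 ≈ 23751 billion.

$23,751 billion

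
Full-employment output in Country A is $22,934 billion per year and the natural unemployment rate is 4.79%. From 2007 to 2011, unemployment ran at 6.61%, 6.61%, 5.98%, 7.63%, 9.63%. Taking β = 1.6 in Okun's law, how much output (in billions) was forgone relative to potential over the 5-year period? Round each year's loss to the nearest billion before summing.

Year 2007: gap = -1.6 × (6.61 - 4.79) = -2.912%, loss ≈ 22934 × 2.912/100 ≈ 668.
Year 2008: gap = -1.6 × (6.61 - 4.79) = -2.912%, loss ≈ 22934 × 2.912/100 ≈ 668.
Year 2009: gap = -1.6 × (5.98 - 4.79) = -1.904%, loss ≈ 22934 × 1.904/100 ≈ 437.
Year 2010: gap = -1.6 × (7.63 - 4.79) = -4.544%, loss ≈ 22934 × 4.544/100 ≈ 1042.
Year 2011: gap = -1.6 × (9.63 - 4.79) = -7.744%, loss ≈ 22934 × 7.744/100 ≈ 1776.
Total lost output = 668 + 668 + 437 + 1042 + 1776 = 4591 billion.

$4,591 billion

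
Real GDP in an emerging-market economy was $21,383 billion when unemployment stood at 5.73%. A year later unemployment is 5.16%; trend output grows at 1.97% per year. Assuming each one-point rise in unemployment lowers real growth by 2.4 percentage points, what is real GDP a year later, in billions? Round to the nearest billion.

Δu = 5.16 - 5.73 = -0.57 points.
Okun's law (growth form): g_Y = g_Y* - β × Δu = 1.97 - 2.4 × (-0.57) = 1.97 + 1.368 = 3.338%.
Real GDP in the next year = 21383 × (1 + 3.338/100) = 21383 × 1.03338 ≈ 22097 billion.

$22,097 billion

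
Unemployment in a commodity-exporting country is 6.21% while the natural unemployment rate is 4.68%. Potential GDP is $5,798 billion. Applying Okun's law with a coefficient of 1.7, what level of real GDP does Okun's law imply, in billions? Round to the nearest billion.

$5,647 billion

Unemployment gap = 6.21 - 4.68 = 1.53 points, so the output gap is -1.7 × 1.53 = -2.601%.
Actual GDP = 5798 × (1 - 2.601/100) = 5798 × 0.97399 ≈ 5647 billion.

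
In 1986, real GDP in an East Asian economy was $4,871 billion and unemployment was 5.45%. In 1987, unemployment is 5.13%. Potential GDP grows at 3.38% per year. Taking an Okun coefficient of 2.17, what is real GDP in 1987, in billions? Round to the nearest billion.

$5,069 billion

Δu = 5.13 - 5.45 = -0.32 points.
Okun's law (growth form): g_Y = g_Y* - β × Δu = 3.38 - 2.17 × (-0.32) = 3.38 + 0.6944 = 4.0744%.
Real GDP in the next year = 4871 × (1 + 4.0744/100) = 4871 × 1.040744 ≈ 5069 billion.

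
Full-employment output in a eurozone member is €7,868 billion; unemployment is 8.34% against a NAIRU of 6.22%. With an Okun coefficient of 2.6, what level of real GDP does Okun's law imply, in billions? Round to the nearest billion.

€7,434 billion

Unemployment gap = 8.34 - 6.22 = 2.12 points, so the output gap is -2.6 × 2.12 = -5.512%.
Actual GDP = 7868 × (1 - 5.512/100) = 7868 × 0.94488 ≈ 7434 billion.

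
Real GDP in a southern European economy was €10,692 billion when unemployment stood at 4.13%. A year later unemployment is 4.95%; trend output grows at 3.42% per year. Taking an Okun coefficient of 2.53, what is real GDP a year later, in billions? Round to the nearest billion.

€10,836 billion

Δu = 4.95 - 4.13 = 0.82 points.
Okun's law (growth form): g_Y = g_Y* - β × Δu = 3.42 - 2.53 × (0.82) = 3.42 - 2.0746 = 1.3454%.
Real GDP in the next year = 10692 × (1 + 1.3454/100) = 10692 × 1.013454 ≈ 10836 billion.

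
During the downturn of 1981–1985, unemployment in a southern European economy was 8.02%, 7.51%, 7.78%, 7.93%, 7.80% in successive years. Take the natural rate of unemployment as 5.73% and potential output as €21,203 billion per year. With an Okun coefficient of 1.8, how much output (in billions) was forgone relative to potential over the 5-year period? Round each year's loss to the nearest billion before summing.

Year 1981: gap = -1.8 × (8.02 - 5.73) = -4.122%, loss ≈ 21203 × 4.122/100 ≈ 874.
Year 1982: gap = -1.8 × (7.51 - 5.73) = -3.204%, loss ≈ 21203 × 3.204/100 ≈ 679.
Year 1983: gap = -1.8 × (7.78 - 5.73) = -3.69%, loss ≈ 21203 × 3.69/100 ≈ 782.
Year 1984: gap = -1.8 × (7.93 - 5.73) = -3.96%, loss ≈ 21203 × 3.96/100 ≈ 840.
Year 1985: gap = -1.8 × (7.8 - 5.73) = -3.726%, loss ≈ 21203 × 3.726/100 ≈ 790.
Total lost output = 874 + 679 + 782 + 840 + 790 = 3965 billion.

€3,965 billion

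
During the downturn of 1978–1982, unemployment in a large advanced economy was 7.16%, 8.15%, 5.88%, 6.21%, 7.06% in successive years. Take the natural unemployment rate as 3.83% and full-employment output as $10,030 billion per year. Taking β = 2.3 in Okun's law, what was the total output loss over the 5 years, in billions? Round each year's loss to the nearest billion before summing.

Year 1978: gap = -2.3 × (7.16 - 3.83) = -7.659%, loss ≈ 10030 × 7.659/100 ≈ 768.
Year 1979: gap = -2.3 × (8.15 - 3.83) = -9.936%, loss ≈ 10030 × 9.936/100 ≈ 997.
Year 1980: gap = -2.3 × (5.88 - 3.83) = -4.715%, loss ≈ 10030 × 4.715/100 ≈ 473.
Year 1981: gap = -2.3 × (6.21 - 3.83) = -5.474%, loss ≈ 10030 × 5.474/100 ≈ 549.
Year 1982: gap = -2.3 × (7.06 - 3.83) = -7.429%, loss ≈ 10030 × 7.429/100 ≈ 745.
Total lost output = 768 + 997 + 473 + 549 + 745 = 3532 billion.

$3,532 billion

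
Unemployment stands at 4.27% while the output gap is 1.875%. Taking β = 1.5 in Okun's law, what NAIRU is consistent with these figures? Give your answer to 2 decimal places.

5.52%

From Okun's law, u - u* = -(output gap)/β = -(1.875)/1.5 = -1.25 points.
So u* = 4.27 + 1.25 = 5.52%.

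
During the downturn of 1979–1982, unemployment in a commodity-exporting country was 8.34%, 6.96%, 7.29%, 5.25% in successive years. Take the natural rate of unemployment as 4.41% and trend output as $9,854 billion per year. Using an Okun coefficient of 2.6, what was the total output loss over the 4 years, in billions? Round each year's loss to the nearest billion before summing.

$2,613 billion

Year 1979: gap = -2.6 × (8.34 - 4.41) = -10.218%, loss ≈ 9854 × 10.218/100 ≈ 1007.
Year 1980: gap = -2.6 × (6.96 - 4.41) = -6.63%, loss ≈ 9854 × 6.63/100 ≈ 653.
Year 1981: gap = -2.6 × (7.29 - 4.41) = -7.488%, loss ≈ 9854 × 7.488/100 ≈ 738.
Year 1982: gap = -2.6 × (5.25 - 4.41) = -2.184%, loss ≈ 9854 × 2.184/100 ≈ 215.
Total lost output = 1007 + 653 + 738 + 215 = 2613 billion.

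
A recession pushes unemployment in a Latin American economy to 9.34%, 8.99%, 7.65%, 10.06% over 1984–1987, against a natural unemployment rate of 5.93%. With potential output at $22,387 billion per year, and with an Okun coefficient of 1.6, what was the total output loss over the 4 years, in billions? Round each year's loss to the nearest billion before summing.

Year 1984: gap = -1.6 × (9.34 - 5.93) = -5.456%, loss ≈ 22387 × 5.456/100 ≈ 1221.
Year 1985: gap = -1.6 × (8.99 - 5.93) = -4.896%, loss ≈ 22387 × 4.896/100 ≈ 1096.
Year 1986: gap = -1.6 × (7.65 - 5.93) = -2.752%, loss ≈ 22387 × 2.752/100 ≈ 616.
Year 1987: gap = -1.6 × (10.06 - 5.93) = -6.608%, loss ≈ 22387 × 6.608/100 ≈ 1479.
Total lost output = 1221 + 1096 + 616 + 1479 = 4412 billion.

$4,412 billion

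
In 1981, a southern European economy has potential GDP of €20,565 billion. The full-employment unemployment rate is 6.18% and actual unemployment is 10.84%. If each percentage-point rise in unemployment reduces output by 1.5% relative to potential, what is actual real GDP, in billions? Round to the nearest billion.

€19,128 billion

Unemployment gap = 10.84 - 6.18 = 4.66 points, so the output gap is -1.5 × 4.66 = -6.99%.
Actual GDP = 20565 × (1 - 6.99/100) = 20565 × 0.9301 ≈ 19128 billion.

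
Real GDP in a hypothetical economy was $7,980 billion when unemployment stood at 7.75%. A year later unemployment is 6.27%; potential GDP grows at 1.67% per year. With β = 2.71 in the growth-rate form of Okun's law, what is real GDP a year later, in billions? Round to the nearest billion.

$8,433 billion

Δu = 6.27 - 7.75 = -1.48 points.
Okun's law (growth form): g_Y = g_Y* - β × Δu = 1.67 - 2.71 × (-1.48) = 1.67 + 4.0108 = 5.6808%.
Real GDP in the next year = 7980 × (1 + 5.6808/100) = 7980 × 1.056808 ≈ 8433 billion.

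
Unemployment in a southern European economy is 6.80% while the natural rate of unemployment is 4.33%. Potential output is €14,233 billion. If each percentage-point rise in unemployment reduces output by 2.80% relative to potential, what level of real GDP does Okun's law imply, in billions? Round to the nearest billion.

€13,249 billion

Unemployment gap = 6.8 - 4.33 = 2.47 points, so the output gap is -2.8 × 2.47 = -6.916%.
Actual GDP = 14233 × (1 - 6.916/100) = 14233 × 0.93084 ≈ 13249 billion.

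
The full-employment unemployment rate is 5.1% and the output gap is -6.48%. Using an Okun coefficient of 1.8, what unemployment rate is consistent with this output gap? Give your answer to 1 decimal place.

From Okun's law, u - u* = -(output gap)/β = -(-6.48)/1.8 = 3.6 points.
So u = 5.1 + 3.6 = 8.7%.

8.7%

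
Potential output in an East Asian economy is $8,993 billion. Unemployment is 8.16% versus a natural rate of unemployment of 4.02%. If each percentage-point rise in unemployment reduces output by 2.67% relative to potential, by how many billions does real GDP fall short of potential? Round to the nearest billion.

$994 billion

Output gap = -2.67 × (8.16 - 4.02) = -2.67 × 4.14 = -11.0538%.
Actual GDP ≈ 8993 × 0.889462 ≈ 7999 billion, so the shortfall is 8993 - 7999 = 994 billion.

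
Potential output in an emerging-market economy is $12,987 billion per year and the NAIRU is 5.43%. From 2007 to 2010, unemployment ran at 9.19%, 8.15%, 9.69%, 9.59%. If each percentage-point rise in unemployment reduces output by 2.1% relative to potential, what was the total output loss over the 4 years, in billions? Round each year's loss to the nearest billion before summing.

Year 2007: gap = -2.1 × (9.19 - 5.43) = -7.896%, loss ≈ 12987 × 7.896/100 ≈ 1025.
Year 2008: gap = -2.1 × (8.15 - 5.43) = -5.712%, loss ≈ 12987 × 5.712/100 ≈ 742.
Year 2009: gap = -2.1 × (9.69 - 5.43) = -8.946%, loss ≈ 12987 × 8.946/100 ≈ 1162.
Year 2010: gap = -2.1 × (9.59 - 5.43) = -8.736%, loss ≈ 12987 × 8.736/100 ≈ 1135.
Total lost output = 1025 + 742 + 1162 + 1135 = 4064 billion.

$4,064 billion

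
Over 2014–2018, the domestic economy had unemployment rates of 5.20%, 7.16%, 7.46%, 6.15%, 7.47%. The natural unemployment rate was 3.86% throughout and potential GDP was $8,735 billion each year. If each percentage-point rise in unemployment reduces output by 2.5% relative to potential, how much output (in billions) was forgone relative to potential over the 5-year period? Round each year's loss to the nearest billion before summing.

$3,088 billion

Year 2014: gap = -2.5 × (5.2 - 3.86) = -3.35%, loss ≈ 8735 × 3.35/100 ≈ 293.
Year 2015: gap = -2.5 × (7.16 - 3.86) = -8.25%, loss ≈ 8735 × 8.25/100 ≈ 721.
Year 2016: gap = -2.5 × (7.46 - 3.86) = -9%, loss ≈ 8735 × 9/100 ≈ 786.
Year 2017: gap = -2.5 × (6.15 - 3.86) = -5.725%, loss ≈ 8735 × 5.725/100 ≈ 500.
Year 2018: gap = -2.5 × (7.47 - 3.86) = -9.025%, loss ≈ 8735 × 9.025/100 ≈ 788.
Total lost output = 293 + 721 + 786 + 500 + 788 = 3088 billion.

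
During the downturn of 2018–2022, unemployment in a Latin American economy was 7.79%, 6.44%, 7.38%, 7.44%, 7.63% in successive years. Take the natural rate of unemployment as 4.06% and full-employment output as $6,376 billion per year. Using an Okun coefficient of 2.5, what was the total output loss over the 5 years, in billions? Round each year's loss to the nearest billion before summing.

$2,611 billion

Year 2018: gap = -2.5 × (7.79 - 4.06) = -9.325%, loss ≈ 6376 × 9.325/100 ≈ 595.
Year 2019: gap = -2.5 × (6.44 - 4.06) = -5.95%, loss ≈ 6376 × 5.95/100 ≈ 379.
Year 2020: gap = -2.5 × (7.38 - 4.06) = -8.3%, loss ≈ 6376 × 8.3/100 ≈ 529.
Year 2021: gap = -2.5 × (7.44 - 4.06) = -8.45%, loss ≈ 6376 × 8.45/100 ≈ 539.
Year 2022: gap = -2.5 × (7.63 - 4.06) = -8.925%, loss ≈ 6376 × 8.925/100 ≈ 569.
Total lost output = 595 + 379 + 529 + 539 + 569 = 2611 billion.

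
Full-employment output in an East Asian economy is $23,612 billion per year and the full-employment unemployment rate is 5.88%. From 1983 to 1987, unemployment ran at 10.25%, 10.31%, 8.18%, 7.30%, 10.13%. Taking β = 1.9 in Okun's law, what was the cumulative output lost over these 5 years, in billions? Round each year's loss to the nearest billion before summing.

$7,524 billion

Year 1983: gap = -1.9 × (10.25 - 5.88) = -8.303%, loss ≈ 23612 × 8.303/100 ≈ 1961.
Year 1984: gap = -1.9 × (10.31 - 5.88) = -8.417%, loss ≈ 23612 × 8.417/100 ≈ 1987.
Year 1985: gap = -1.9 × (8.18 - 5.88) = -4.37%, loss ≈ 23612 × 4.37/100 ≈ 1032.
Year 1986: gap = -1.9 × (7.3 - 5.88) = -2.698%, loss ≈ 23612 × 2.698/100 ≈ 637.
Year 1987: gap = -1.9 × (10.13 - 5.88) = -8.075%, loss ≈ 23612 × 8.075/100 ≈ 1907.
Total lost output = 1961 + 1987 + 1032 + 637 + 1907 = 7524 billion.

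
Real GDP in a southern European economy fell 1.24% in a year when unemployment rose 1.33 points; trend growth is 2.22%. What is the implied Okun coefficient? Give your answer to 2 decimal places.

Growth form: g_Y = g_Y* - β × Δu, so β = (g_Y* - g_Y)/Δu.
β = (2.22 + 1.24)/1.33 = 3.46/1.33 = 2.60.

β ≈ 2.60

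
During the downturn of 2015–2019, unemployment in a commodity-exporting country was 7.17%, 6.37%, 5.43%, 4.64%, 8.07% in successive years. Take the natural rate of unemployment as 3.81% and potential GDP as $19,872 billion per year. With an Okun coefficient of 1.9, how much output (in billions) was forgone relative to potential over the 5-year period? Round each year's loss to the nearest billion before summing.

$4,769 billion

Year 2015: gap = -1.9 × (7.17 - 3.81) = -6.384%, loss ≈ 19872 × 6.384/100 ≈ 1269.
Year 2016: gap = -1.9 × (6.37 - 3.81) = -4.864%, loss ≈ 19872 × 4.864/100 ≈ 967.
Year 2017: gap = -1.9 × (5.43 - 3.81) = -3.078%, loss ≈ 19872 × 3.078/100 ≈ 612.
Year 2018: gap = -1.9 × (4.64 - 3.81) = -1.577%, loss ≈ 19872 × 1.577/100 ≈ 313.
Year 2019: gap = -1.9 × (8.07 - 3.81) = -8.094%, loss ≈ 19872 × 8.094/100 ≈ 1608.
Total lost output = 1269 + 967 + 612 + 313 + 1608 = 4769 billion.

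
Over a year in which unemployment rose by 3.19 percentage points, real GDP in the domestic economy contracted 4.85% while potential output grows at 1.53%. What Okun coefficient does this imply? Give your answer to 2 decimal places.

β ≈ 2.00

Growth form: g_Y = g_Y* - β × Δu, so β = (g_Y* - g_Y)/Δu.
β = (1.53 + 4.85)/3.19 = 6.38/3.19 = 2.00.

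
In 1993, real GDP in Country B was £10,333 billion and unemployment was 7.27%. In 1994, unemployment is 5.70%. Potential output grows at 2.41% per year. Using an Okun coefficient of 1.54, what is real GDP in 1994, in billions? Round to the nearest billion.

Δu = 5.7 - 7.27 = -1.57 points.
Okun's law (growth form): g_Y = g_Y* - β × Δu = 2.41 - 1.54 × (-1.57) = 2.41 + 2.4178 = 4.8278%.
Real GDP in the next year = 10333 × (1 + 4.8278/100) = 10333 × 1.048278 ≈ 10832 billion.

£10,832 billion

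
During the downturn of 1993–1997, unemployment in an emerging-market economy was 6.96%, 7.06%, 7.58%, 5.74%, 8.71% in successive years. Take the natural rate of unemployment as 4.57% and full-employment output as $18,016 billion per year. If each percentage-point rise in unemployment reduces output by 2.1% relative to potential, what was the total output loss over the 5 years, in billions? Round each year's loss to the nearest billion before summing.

Year 1993: gap = -2.1 × (6.96 - 4.57) = -5.019%, loss ≈ 18016 × 5.019/100 ≈ 904.
Year 1994: gap = -2.1 × (7.06 - 4.57) = -5.229%, loss ≈ 18016 × 5.229/100 ≈ 942.
Year 1995: gap = -2.1 × (7.58 - 4.57) = -6.321%, loss ≈ 18016 × 6.321/100 ≈ 1139.
Year 1996: gap = -2.1 × (5.74 - 4.57) = -2.457%, loss ≈ 18016 × 2.457/100 ≈ 443.
Year 1997: gap = -2.1 × (8.71 - 4.57) = -8.694%, loss ≈ 18016 × 8.694/100 ≈ 1566.
Total lost output = 904 + 942 + 1139 + 443 + 1566 = 4994 billion.

$4,994 billion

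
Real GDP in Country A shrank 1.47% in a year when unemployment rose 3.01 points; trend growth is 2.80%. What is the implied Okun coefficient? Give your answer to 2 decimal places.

Growth form: g_Y = g_Y* - β × Δu, so β = (g_Y* - g_Y)/Δu.
β = (2.8 + 1.47)/3.01 = 4.27/3.01 = 1.42.

β ≈ 1.42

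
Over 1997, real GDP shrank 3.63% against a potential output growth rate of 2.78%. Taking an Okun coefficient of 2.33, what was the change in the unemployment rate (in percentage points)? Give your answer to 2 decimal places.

2.75 percentage points

Growth-rate Okun's law: g_Y = g_Y* - β × Δu, so Δu = (g_Y* - g_Y)/β.
Δu = (2.78 + 3.63)/2.33 = 6.41/2.33 = 2.75 percentage points.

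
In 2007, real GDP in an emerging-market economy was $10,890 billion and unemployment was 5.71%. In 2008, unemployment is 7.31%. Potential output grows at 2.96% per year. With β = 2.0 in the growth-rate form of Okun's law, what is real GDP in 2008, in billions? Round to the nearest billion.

Δu = 7.31 - 5.71 = 1.6 points.
Okun's law (growth form): g_Y = g_Y* - β × Δu = 2.96 - 2.0 × (1.60) = 2.96 - 3.2 = -0.24%.
Real GDP in the next year = 10890 × (1 - 0.24/100) = 10890 × 0.9976 ≈ 10864 billion.

$10,864 billion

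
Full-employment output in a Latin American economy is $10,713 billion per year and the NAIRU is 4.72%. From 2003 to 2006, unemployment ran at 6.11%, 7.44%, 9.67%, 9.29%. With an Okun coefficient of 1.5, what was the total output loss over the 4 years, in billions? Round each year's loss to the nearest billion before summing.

$2,189 billion

Year 2003: gap = -1.5 × (6.11 - 4.72) = -2.085%, loss ≈ 10713 × 2.085/100 ≈ 223.
Year 2004: gap = -1.5 × (7.44 - 4.72) = -4.08%, loss ≈ 10713 × 4.08/100 ≈ 437.
Year 2005: gap = -1.5 × (9.67 - 4.72) = -7.425%, loss ≈ 10713 × 7.425/100 ≈ 795.
Year 2006: gap = -1.5 × (9.29 - 4.72) = -6.855%, loss ≈ 10713 × 6.855/100 ≈ 734.
Total lost output = 223 + 437 + 795 + 734 = 2189 billion.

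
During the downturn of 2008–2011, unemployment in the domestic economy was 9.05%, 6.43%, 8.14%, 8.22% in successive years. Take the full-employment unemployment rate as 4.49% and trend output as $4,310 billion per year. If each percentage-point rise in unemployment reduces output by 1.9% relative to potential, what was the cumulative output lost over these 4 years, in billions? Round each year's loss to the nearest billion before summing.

Year 2008: gap = -1.9 × (9.05 - 4.49) = -8.664%, loss ≈ 4310 × 8.664/100 ≈ 373.
Year 2009: gap = -1.9 × (6.43 - 4.49) = -3.686%, loss ≈ 4310 × 3.686/100 ≈ 159.
Year 2010: gap = -1.9 × (8.14 - 4.49) = -6.935%, loss ≈ 4310 × 6.935/100 ≈ 299.
Year 2011: gap = -1.9 × (8.22 - 4.49) = -7.087%, loss ≈ 4310 × 7.087/100 ≈ 305.
Total lost output = 373 + 159 + 299 + 305 = 1136 billion.

$1,136 billion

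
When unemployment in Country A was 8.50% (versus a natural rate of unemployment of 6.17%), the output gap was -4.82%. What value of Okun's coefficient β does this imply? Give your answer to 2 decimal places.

β ≈ 2.07

Okun's law: output gap = -β × (u - u*).
-4.82 = -β × (8.5 - 6.17) = -β × 2.33, so β = 4.82/2.33 = 2.07.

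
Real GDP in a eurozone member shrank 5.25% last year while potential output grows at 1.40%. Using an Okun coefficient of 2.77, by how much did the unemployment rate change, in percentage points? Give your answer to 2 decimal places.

Growth-rate Okun's law: g_Y = g_Y* - β × Δu, so Δu = (g_Y* - g_Y)/β.
Δu = (1.4 + 5.25)/2.77 = 6.65/2.77 = 2.40 percentage points.

2.40 percentage points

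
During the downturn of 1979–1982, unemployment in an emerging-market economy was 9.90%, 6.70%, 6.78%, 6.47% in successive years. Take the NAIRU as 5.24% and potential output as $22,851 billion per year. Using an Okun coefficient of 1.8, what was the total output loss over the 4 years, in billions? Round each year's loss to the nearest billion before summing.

$3,657 billion

Year 1979: gap = -1.8 × (9.9 - 5.24) = -8.388%, loss ≈ 22851 × 8.388/100 ≈ 1917.
Year 1980: gap = -1.8 × (6.7 - 5.24) = -2.628%, loss ≈ 22851 × 2.628/100 ≈ 601.
Year 1981: gap = -1.8 × (6.78 - 5.24) = -2.772%, loss ≈ 22851 × 2.772/100 ≈ 633.
Year 1982: gap = -1.8 × (6.47 - 5.24) = -2.214%, loss ≈ 22851 × 2.214/100 ≈ 506.
Total lost output = 1917 + 601 + 633 + 506 = 3657 billion.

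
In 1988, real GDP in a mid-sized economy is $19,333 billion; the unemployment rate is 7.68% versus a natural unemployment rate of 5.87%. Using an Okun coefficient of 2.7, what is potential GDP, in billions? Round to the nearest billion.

Unemployment gap = 7.68 - 5.87 = 1.81 points, so output gap = -2.7 × 1.81 = -4.887%.
Since Y = Y* × (1 + gap/100), Y* = 19333/0.95113 ≈ 20326 billion.

$20,326 billion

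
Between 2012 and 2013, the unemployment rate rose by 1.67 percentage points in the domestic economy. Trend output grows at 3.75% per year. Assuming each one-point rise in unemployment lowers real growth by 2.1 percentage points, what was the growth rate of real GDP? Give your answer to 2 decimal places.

Growth-rate Okun's law: g_Y = g_Y* - β × Δu.
g_Y = 3.75 - 2.1 × (1.67) = 3.75 - 3.507 = 0.243%, i.e. 0.24% to 2 d.p.

0.24%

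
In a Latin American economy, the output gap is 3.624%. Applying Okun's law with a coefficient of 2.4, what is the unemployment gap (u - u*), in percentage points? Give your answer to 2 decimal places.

-1.51 percentage points

Okun's law: output gap = -β × (u - u*), so u - u* = -(output gap)/β.
u - u* = -(3.624)/2.4 = -1.51 percentage points.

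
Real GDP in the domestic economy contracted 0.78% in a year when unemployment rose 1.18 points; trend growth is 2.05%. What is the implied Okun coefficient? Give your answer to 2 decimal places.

β ≈ 2.40

Growth form: g_Y = g_Y* - β × Δu, so β = (g_Y* - g_Y)/Δu.
β = (2.05 + 0.78)/1.18 = 2.83/1.18 = 2.40.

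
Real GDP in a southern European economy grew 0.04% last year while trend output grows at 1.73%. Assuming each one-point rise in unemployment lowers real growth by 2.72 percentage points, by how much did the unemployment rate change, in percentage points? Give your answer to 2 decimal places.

Growth-rate Okun's law: g_Y = g_Y* - β × Δu, so Δu = (g_Y* - g_Y)/β.
Δu = (1.73 - 0.04)/2.72 = 1.69/2.72 = 0.62 percentage points.

0.62 percentage points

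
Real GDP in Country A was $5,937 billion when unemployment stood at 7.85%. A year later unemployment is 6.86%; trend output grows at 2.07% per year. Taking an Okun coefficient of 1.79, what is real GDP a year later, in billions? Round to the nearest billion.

$6,165 billion

Δu = 6.86 - 7.85 = -0.99 points.
Okun's law (growth form): g_Y = g_Y* - β × Δu = 2.07 - 1.79 × (-0.99) = 2.07 + 1.7721 = 3.8421%.
Real GDP in the next year = 5937 × (1 + 3.8421/100) = 5937 × 1.038421 ≈ 6165 billion.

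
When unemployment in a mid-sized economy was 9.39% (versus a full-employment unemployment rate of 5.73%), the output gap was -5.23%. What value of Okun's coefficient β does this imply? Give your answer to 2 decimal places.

β ≈ 1.43

Okun's law: output gap = -β × (u - u*).
-5.23 = -β × (9.39 - 5.73) = -β × 3.66, so β = 5.23/3.66 = 1.43.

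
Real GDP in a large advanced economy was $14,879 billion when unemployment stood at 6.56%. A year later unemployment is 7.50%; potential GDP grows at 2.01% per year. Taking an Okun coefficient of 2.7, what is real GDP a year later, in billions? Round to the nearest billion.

Δu = 7.5 - 6.56 = 0.94 points.
Okun's law (growth form): g_Y = g_Y* - β × Δu = 2.01 - 2.7 × (0.94) = 2.01 - 2.538 = -0.528%.
Real GDP in the next year = 14879 × (1 - 0.528/100) = 14879 × 0.99472 ≈ 14800 billion.

$14,800 billion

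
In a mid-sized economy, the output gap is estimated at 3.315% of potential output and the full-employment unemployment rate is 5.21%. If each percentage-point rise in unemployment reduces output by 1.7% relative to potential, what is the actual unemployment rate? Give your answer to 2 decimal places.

3.26%

From Okun's law, u - u* = -(output gap)/β = -(3.315)/1.7 = -1.95 points.
So u = 5.21 - 1.95 = 3.26%.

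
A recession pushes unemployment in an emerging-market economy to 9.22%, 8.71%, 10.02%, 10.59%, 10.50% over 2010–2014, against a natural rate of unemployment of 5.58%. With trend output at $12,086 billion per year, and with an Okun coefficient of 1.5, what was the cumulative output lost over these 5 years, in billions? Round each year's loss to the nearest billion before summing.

$3,832 billion

Year 2010: gap = -1.5 × (9.22 - 5.58) = -5.46%, loss ≈ 12086 × 5.46/100 ≈ 660.
Year 2011: gap = -1.5 × (8.71 - 5.58) = -4.695%, loss ≈ 12086 × 4.695/100 ≈ 567.
Year 2012: gap = -1.5 × (10.02 - 5.58) = -6.66%, loss ≈ 12086 × 6.66/100 ≈ 805.
Year 2013: gap = -1.5 × (10.59 - 5.58) = -7.515%, loss ≈ 12086 × 7.515/100 ≈ 908.
Year 2014: gap = -1.5 × (10.5 - 5.58) = -7.38%, loss ≈ 12086 × 7.38/100 ≈ 892.
Total lost output = 660 + 567 + 805 + 908 + 892 = 3832 billion.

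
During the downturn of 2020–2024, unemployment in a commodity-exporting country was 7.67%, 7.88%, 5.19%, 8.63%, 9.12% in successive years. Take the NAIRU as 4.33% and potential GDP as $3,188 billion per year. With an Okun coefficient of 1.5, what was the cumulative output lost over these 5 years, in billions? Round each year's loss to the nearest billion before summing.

Year 2020: gap = -1.5 × (7.67 - 4.33) = -5.01%, loss ≈ 3188 × 5.01/100 ≈ 160.
Year 2021: gap = -1.5 × (7.88 - 4.33) = -5.325%, loss ≈ 3188 × 5.325/100 ≈ 170.
Year 2022: gap = -1.5 × (5.19 - 4.33) = -1.29%, loss ≈ 3188 × 1.29/100 ≈ 41.
Year 2023: gap = -1.5 × (8.63 - 4.33) = -6.45%, loss ≈ 3188 × 6.45/100 ≈ 206.
Year 2024: gap = -1.5 × (9.12 - 4.33) = -7.185%, loss ≈ 3188 × 7.185/100 ≈ 229.
Total lost output = 160 + 170 + 41 + 206 + 229 = 806 billion.

$806 billion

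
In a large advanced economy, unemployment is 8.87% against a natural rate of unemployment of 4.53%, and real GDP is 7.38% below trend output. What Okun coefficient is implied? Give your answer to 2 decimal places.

β ≈ 1.70

Okun's law: output gap = -β × (u - u*).
-7.38 = -β × (8.87 - 4.53) = -β × 4.34, so β = 7.38/4.34 = 1.70.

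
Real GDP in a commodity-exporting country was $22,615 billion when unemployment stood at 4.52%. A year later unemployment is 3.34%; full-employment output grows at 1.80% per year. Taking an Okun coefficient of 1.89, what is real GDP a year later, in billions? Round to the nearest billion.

Δu = 3.34 - 4.52 = -1.18 points.
Okun's law (growth form): g_Y = g_Y* - β × Δu = 1.80 - 1.89 × (-1.18) = 1.8 + 2.2302 = 4.0302%.
Real GDP in the next year = 22615 × (1 + 4.0302/100) = 22615 × 1.040302 ≈ 23526 billion.

$23,526 billion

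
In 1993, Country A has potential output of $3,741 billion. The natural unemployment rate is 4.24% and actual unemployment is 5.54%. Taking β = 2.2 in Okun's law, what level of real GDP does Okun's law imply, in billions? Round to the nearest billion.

$3,634 billion

Unemployment gap = 5.54 - 4.24 = 1.3 points, so the output gap is -2.2 × 1.3 = -2.86%.
Actual GDP = 3741 × (1 - 2.86/100) = 3741 × 0.9714 ≈ 3634 billion.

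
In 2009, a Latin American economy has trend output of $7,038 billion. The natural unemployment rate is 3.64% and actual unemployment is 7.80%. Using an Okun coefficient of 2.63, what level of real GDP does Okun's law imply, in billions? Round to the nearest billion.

$6,268 billion

Unemployment gap = 7.8 - 3.64 = 4.16 points, so the output gap is -2.63 × 4.16 = -10.9408%.
Actual GDP = 7038 × (1 - 10.9408/100) = 7038 × 0.890592 ≈ 6268 billion.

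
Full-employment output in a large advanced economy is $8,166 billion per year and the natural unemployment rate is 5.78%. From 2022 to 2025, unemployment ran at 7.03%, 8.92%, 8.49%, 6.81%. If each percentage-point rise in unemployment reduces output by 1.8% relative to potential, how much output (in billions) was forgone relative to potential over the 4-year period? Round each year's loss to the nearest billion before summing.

Year 2022: gap = -1.8 × (7.03 - 5.78) = -2.25%, loss ≈ 8166 × 2.25/100 ≈ 184.
Year 2023: gap = -1.8 × (8.92 - 5.78) = -5.652%, loss ≈ 8166 × 5.652/100 ≈ 462.
Year 2024: gap = -1.8 × (8.49 - 5.78) = -4.878%, loss ≈ 8166 × 4.878/100 ≈ 398.
Year 2025: gap = -1.8 × (6.81 - 5.78) = -1.854%, loss ≈ 8166 × 1.854/100 ≈ 151.
Total lost output = 184 + 462 + 398 + 151 = 1195 billion.

$1,195 billion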